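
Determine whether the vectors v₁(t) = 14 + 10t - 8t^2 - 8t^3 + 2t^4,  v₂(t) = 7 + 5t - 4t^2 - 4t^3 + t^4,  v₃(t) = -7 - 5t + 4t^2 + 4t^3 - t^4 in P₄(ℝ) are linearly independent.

Take coordinates with respect to the standard basis {1, t, …, t^4}.
Place the vectors as rows of a 3×5 matrix and reduce to echelon form.
The reduction yields 1 nonzero row, so the rank is 1.
Since rank 1 < 3, the set is linearly dependent.
Indeed v₁ - 2v₂ = 0.

linearly dependent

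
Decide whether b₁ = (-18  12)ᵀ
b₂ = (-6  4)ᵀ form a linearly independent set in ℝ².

linearly dependent

Place the vectors as rows of a 2×2 matrix and reduce to echelon form.
The reduction yields 1 nonzero row, so the rank is 1.
Since rank 1 < 2, the set is linearly dependent.
Indeed b₁ - 3b₂ = 0.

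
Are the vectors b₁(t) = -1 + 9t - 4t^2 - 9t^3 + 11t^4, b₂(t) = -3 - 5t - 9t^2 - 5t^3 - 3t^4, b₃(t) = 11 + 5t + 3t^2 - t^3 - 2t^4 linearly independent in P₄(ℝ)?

linearly independent

Write each element as a coordinate vector in ℝ⁵ using {1, t, …, t^4}.
Place the vectors as rows of a 3×5 matrix and reduce to echelon form.
The reduction yields 3 nonzero rows, so the rank is 3.
Since rank = 3 (the number of vectors), the set is linearly independent.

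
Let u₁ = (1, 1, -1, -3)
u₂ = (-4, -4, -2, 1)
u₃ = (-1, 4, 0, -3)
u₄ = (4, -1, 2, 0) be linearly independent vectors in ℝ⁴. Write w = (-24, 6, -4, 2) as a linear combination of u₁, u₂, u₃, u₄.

Set up the augmented matrix [u₁ | u₂ | u₃ | u₄ | w] and row-reduce.
Row-reducing the augmented matrix gives the unique coefficients (a₁, …, a₄) = (-4, 2, 4, -2).

w = -4u₁ + 2u₂ + 4u₃ - 2u₄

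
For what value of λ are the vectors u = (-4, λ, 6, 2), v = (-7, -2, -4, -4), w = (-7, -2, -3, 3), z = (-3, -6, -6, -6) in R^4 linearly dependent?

The set is linearly dependent precisely when det[u; v; w; z] = 0.
Expanding, det = 180*λ - 1728.
Setting this to zero gives λ = 48/5.

λ = 48/5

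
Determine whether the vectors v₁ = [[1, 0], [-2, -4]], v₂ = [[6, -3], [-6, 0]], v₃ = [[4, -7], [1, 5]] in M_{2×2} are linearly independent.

Write each element as a coordinate vector in ℝ⁴ using {E₁₁, E₁₂, E₂₁, E₂₂}.
Place the vectors as rows of a 3×4 matrix and reduce to echelon form.
The reduction yields 3 nonzero rows, so the rank is 3.
Since rank = 3 (the number of vectors), the set is linearly independent.

linearly independent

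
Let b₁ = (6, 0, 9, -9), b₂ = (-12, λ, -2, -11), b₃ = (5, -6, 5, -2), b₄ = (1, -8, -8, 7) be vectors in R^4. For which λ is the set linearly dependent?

λ = 31

Place the vectors as rows of a 4×4 matrix; dependence ⇔ determinant zero.
The determinant works out to 186*λ - 5766.
Solving 186*λ - 5766 = 0 yields λ = 31.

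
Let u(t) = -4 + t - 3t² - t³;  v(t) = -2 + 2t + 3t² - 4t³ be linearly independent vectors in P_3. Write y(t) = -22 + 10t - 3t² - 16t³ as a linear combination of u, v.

y = 4u + 3v

Work in coordinates with respect to the standard basis {1, t, …, t³}.
Since u, v are independent, the coefficients expressing y are uniquely determined by a linear system.
Row-reducing the augmented matrix gives the unique coefficients (α₁, α₂) = (4, 3).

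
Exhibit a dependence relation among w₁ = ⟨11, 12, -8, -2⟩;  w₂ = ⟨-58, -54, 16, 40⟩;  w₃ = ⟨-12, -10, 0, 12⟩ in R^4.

2w₁ + w₂ - 3w₃ = 0

Solve the homogeneous system with w₁, w₂, w₃ as columns by row-reducing the coefficient matrix.
A generator of the null space is (2, 1, -3).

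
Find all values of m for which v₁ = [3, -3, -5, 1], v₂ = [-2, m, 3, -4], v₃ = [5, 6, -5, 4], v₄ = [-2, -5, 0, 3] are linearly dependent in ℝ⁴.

m = -7/6

Place the vectors as rows of a 4×4 matrix; dependence ⇔ determinant zero.
Cofactor expansion gives det = 60*m + 70.
Solving 60*m + 70 = 0 yields m = -7/6.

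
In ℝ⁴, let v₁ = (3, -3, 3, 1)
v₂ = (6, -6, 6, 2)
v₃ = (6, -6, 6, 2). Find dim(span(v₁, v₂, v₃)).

Apply Gaussian elimination to the matrix whose rows are v₁, v₂, v₃.
The echelon form has 1 nonzero row, so the rank is 1.

1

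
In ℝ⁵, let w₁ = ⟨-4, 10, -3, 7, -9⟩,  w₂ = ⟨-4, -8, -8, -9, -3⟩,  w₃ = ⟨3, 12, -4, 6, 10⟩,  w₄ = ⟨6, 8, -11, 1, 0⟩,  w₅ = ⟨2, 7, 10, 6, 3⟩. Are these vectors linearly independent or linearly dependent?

The matrix [w₁|w₂|w₃|w₄|w₅] has determinant 64101.
A nonzero determinant means the columns are linearly independent.

linearly independent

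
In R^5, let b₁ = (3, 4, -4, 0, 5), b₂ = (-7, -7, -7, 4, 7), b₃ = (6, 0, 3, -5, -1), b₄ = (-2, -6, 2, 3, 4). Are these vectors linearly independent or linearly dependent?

Row-reduce the matrix whose columns are b₁, b₂, b₃, b₄.
The reduction yields 4 nonzero rows, so the rank is 4.
Since rank = 4 (the number of vectors), the set is linearly independent.

linearly independent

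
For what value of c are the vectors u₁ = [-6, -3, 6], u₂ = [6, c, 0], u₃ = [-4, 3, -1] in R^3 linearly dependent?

c = -3

The set is linearly dependent precisely when det[u₁; u₂; u₃] = 0.
Cofactor expansion gives det = 30*c + 90.
Setting this to zero gives c = -3.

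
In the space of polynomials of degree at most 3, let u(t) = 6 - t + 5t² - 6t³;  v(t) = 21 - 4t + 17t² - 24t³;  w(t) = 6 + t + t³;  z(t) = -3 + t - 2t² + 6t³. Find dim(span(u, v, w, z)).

dim = 3

Use coordinates relative to {1, t, …, t³}.
Row-reduce the 4×4 matrix with these as rows.
There are 3 pivot columns, so rank = 3.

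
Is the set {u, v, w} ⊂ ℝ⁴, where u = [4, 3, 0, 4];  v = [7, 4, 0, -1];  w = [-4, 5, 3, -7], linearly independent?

Place the vectors as rows of a 3×4 matrix and reduce to echelon form.
The reduction yields 3 nonzero rows, so the rank is 3.
Since rank = 3 (the number of vectors), the set is linearly independent.

linearly independent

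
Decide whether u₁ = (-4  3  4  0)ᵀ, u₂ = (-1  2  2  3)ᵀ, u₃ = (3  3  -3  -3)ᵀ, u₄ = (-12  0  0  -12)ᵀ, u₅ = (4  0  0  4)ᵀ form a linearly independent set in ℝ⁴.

There are 5 vectors in a 4-dimensional space, so they cannot be linearly independent.

linearly dependent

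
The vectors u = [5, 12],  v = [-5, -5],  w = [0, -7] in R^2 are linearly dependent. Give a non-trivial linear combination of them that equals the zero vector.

Write the vectors as columns of a matrix and find a nonzero vector in its null space.
The free variable yields coefficients (1, 1, 1) (any nonzero multiple also works).

u + v + w = 0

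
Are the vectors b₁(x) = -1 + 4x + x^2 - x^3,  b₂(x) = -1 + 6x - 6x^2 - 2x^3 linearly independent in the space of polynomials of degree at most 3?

Take coordinates with respect to the standard basis {1, x, …, x^3}.
Row-reduce the matrix whose columns are b₁, b₂.
The reduction yields 2 nonzero rows, so the rank is 2.
Since rank = 2 (the number of vectors), the set is linearly independent.

linearly independent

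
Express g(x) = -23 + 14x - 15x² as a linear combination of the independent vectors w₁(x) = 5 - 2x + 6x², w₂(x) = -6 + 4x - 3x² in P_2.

Work in coordinates with respect to the standard basis {1, x, x²}.
Write g = c₁w₁ + c₂w₂ and equate components.
Back-substitution yields (c₁, c₂) = (-1, 3).

g = -w₁ + 3w₂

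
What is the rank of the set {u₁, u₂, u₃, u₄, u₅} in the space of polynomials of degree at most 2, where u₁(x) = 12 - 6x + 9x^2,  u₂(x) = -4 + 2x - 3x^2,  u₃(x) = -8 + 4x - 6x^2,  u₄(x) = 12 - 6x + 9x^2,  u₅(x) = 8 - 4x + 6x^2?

Represent each element by its coordinate vector in ℝ³.
Apply Gaussian elimination to the matrix whose rows are u₁, u₂, u₃, u₄, u₅.
Reduction leaves 1 leading entry, giving rank 1.
(With 5 elements in a 3-dimensional space the rank is at most 3.)

1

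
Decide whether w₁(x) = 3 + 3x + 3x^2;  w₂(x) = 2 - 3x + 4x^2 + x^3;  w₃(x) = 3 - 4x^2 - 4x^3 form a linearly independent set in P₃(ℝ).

Write each element as a coordinate vector in ℝ⁴ using {1, x, …, x^3}.
Place the vectors as rows of a 3×4 matrix and reduce to echelon form.
The reduction yields 3 nonzero rows, so the rank is 3.
Since rank = 3 (the number of vectors), the set is linearly independent.

linearly independent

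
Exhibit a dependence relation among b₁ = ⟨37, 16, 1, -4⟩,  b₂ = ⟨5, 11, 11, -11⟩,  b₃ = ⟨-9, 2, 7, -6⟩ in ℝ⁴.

b₁ - 2b₂ + 3b₃ = 0

Set up α₁b₁ + … + α₃b₃ = 0 and solve the homogeneous system.
A generator of the null space is (1, -2, 3).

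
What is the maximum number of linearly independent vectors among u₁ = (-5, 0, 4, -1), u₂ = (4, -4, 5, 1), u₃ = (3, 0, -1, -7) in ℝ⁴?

3

Form the matrix with u₁, u₂, u₃ as columns and reduce.
There are 3 pivot columns, so rank = 3.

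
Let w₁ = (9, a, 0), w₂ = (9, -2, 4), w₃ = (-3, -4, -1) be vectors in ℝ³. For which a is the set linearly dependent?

a = 54

Dependence holds iff the 3×3 matrix [w₁ w₂ w₃] is singular.
Cofactor expansion gives det = 162 - 3*a.
This vanishes exactly when a = 54.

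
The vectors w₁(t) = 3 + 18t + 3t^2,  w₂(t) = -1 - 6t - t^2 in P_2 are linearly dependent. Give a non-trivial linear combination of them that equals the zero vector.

w₁ + 3w₂ = 0

Write each element as a vector in ℝ³ using {1, t, t^2}.
Write the vectors as columns of a matrix and find a nonzero vector in its null space.
A generator of the null space is (1, 3).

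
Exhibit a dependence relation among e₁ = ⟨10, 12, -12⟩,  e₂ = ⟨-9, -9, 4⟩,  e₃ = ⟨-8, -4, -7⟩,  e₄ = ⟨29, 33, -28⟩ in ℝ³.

Write the vectors as columns of a matrix and find a nonzero vector in its null space.
A generator of the null space is (2, -1, 0, -1).

2e₁ - e₂ - e₄ = 0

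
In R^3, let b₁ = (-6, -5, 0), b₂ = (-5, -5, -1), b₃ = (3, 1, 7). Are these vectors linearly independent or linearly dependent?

linearly independent

The matrix [b₁|b₂|b₃] has determinant 44.
A nonzero determinant means the columns are linearly independent.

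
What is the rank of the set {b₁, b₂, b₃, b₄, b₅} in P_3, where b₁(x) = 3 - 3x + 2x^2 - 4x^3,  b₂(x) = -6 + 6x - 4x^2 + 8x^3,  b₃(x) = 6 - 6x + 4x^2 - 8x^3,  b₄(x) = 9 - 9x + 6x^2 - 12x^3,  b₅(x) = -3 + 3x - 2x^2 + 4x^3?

rank 1

Represent each element by its coordinate vector in ℝ⁴.
Put the 4×5 matrix [b₁|b₂|b₃|b₄|b₅] into echelon form.
Reduction leaves 1 leading entry, giving rank 1.
(With 5 elements in a 4-dimensional space the rank is at most 4.)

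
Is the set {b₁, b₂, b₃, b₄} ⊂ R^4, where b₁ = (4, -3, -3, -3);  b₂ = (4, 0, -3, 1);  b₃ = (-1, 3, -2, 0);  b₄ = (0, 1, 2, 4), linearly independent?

The matrix [b₁|b₂|b₃|b₄] has determinant 2.
A nonzero determinant means the columns are linearly independent.

linearly independent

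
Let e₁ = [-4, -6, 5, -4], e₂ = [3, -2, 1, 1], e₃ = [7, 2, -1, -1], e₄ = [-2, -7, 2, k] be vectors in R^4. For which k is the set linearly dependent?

k = 35/4

Dependence holds iff the 4×4 matrix [e₁ e₂ e₃ e₄] is singular.
Cofactor expansion gives det = 40*k - 350.
Setting this to zero gives k = 35/4.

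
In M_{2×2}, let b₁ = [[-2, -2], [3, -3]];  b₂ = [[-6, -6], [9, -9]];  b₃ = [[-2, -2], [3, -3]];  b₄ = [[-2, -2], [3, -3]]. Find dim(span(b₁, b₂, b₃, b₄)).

Use coordinates relative to {E₁₁, E₁₂, E₂₁, E₂₂}.
Form the matrix with b₁, b₂, b₃, b₄ as columns and reduce.
There is 1 pivot column, so rank = 1.

dim = 1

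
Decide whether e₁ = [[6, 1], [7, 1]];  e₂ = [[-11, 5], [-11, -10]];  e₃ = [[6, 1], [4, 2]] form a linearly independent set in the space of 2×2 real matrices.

Take coordinates with respect to the standard basis {E₁₁, E₁₂, E₂₁, E₂₂}.
Row-reduce the matrix whose columns are e₁, e₂, e₃.
The reduction yields 3 nonzero rows, so the rank is 3.
Since rank = 3 (the number of vectors), the set is linearly independent.

linearly independent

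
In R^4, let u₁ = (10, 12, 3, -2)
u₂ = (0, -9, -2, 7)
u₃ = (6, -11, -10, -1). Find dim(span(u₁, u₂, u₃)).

Form the matrix with u₁, u₂, u₃ as columns and reduce.
The echelon form has 3 nonzero rows, so the rank is 3.

dim = 3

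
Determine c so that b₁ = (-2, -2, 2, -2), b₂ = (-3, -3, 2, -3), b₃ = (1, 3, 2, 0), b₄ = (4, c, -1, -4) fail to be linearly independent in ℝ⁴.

c = 20

The set is linearly dependent precisely when det[b₁; b₂; b₃; b₄] = 0.
The determinant works out to 40 - 2*c.
Setting this to zero gives c = 20.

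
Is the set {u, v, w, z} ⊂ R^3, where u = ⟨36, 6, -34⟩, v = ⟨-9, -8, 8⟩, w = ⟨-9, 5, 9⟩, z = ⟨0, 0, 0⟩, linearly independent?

There are 4 vectors in a 3-dimensional space, so they cannot be linearly independent.

linearly dependent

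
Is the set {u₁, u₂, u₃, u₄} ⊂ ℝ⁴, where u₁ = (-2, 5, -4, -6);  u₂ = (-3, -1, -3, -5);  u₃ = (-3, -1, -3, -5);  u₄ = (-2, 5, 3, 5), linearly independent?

linearly dependent

Two of the vectors are equal, giving an immediate dependence.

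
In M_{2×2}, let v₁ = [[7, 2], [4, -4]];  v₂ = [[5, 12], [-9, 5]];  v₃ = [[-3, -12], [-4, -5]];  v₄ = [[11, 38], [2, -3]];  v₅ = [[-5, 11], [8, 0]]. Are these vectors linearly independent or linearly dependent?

Take coordinates with respect to the standard basis {E₁₁, E₁₂, E₂₁, E₂₂}.
There are 5 vectors in a 4-dimensional space, so they cannot be linearly independent.

linearly dependent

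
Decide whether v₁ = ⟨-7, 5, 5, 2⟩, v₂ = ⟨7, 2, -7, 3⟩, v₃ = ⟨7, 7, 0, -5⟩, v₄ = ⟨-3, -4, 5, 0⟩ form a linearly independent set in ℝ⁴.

linearly independent

Place the vectors as rows of a 4×4 matrix and reduce to echelon form.
The reduction yields 4 nonzero rows, so the rank is 4.
Since rank = 4 (the number of vectors), the set is linearly independent.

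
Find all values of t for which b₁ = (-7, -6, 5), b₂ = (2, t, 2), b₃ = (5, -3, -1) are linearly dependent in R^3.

t = -8

Dependence holds iff the 3×3 matrix [b₁ b₂ b₃] is singular.
Expanding, det = -18*t - 144.
Solving -18*t - 144 = 0 yields t = -8.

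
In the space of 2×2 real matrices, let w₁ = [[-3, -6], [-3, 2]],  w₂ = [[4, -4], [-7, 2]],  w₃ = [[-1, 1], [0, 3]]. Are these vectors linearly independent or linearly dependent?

linearly independent

Write each element as a coordinate vector in ℝ⁴ using {E₁₁, E₁₂, E₂₁, E₂₂}.
Row-reduce the matrix whose columns are w₁, w₂, w₃.
The reduction yields 3 nonzero rows, so the rank is 3.
Since rank = 3 (the number of vectors), the set is linearly independent.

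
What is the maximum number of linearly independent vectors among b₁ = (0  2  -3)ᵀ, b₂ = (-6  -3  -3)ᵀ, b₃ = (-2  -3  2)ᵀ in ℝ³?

Apply Gaussian elimination to the matrix whose rows are b₁, b₂, b₃.
Exactly 2 pivots survive; hence the rank is 2.

2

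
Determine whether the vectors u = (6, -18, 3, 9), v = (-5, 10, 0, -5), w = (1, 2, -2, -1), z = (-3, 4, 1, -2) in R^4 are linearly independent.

Form the 4×4 matrix with these as columns; its determinant is 0.
A zero determinant means the columns are linearly dependent.
Indeed 2u + 3v + 3w = 0.

linearly dependent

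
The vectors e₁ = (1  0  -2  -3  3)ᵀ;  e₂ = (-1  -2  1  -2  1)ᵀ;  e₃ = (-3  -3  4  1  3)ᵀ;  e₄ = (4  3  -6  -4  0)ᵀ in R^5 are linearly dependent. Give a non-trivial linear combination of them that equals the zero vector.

e₁ - e₃ - e₄ = 0

Row-reduce the matrix with e₁, e₂, e₃, e₄ as columns; the null space gives the coefficients.
One solution (up to scaling) is (1, 0, -1, -1).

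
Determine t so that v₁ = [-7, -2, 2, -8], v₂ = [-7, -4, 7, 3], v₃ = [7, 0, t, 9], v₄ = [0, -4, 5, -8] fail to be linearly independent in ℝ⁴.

t = 4/3

The vectors are dependent exactly when the determinant of the matrix with rows v₁, v₂, v₃, v₄ vanishes.
Expanding, det = 560 - 420*t.
Solving 560 - 420*t = 0 yields t = 4/3.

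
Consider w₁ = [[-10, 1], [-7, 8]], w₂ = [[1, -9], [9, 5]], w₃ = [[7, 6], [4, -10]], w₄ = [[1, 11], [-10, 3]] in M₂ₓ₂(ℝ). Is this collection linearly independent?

linearly independent

Write each element as a coordinate vector in ℝ⁴ using {E₁₁, E₁₂, E₂₁, E₂₂}.
Place the vectors as rows of a 4×4 matrix and reduce to echelon form.
The reduction yields 4 nonzero rows, so the rank is 4.
Since rank = 4 (the number of vectors), the set is linearly independent.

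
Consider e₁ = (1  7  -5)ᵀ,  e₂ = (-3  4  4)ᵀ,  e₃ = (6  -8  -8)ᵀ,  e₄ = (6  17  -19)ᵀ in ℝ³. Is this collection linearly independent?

linearly dependent

There are 4 vectors in a 3-dimensional space, so they cannot be linearly independent.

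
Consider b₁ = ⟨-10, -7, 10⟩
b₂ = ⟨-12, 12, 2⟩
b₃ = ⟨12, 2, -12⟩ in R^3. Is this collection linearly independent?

The matrix [b₁|b₂|b₃] has determinant 640.
A nonzero determinant means the columns are linearly independent.

linearly independent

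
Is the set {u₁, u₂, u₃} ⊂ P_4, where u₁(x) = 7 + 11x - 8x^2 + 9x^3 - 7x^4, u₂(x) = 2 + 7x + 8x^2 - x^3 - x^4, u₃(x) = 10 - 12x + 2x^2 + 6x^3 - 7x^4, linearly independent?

Write each element as a coordinate vector in ℝ⁵ using {1, x, …, x^4}.
Row-reduce the matrix whose columns are u₁, u₂, u₃.
The reduction yields 3 nonzero rows, so the rank is 3.
Since rank = 3 (the number of vectors), the set is linearly independent.

linearly independent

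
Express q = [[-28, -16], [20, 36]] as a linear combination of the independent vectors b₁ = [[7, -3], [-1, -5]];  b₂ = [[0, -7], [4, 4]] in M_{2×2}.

q = -4b₁ + 4b₂

Identify each element with its coordinate vector in ℝ⁴ via {E₁₁, E₁₂, E₂₁, E₂₂}.
Solve the system with b₁, b₂ as columns and q as the right-hand side.
Back-substitution yields (α₁, α₂) = (-4, 4).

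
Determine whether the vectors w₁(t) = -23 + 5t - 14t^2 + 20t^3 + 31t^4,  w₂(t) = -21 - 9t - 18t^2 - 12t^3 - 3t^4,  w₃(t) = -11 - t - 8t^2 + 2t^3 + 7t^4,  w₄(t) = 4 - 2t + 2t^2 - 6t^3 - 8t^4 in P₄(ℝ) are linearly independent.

linearly dependent

Take coordinates with respect to the standard basis {1, t, …, t^4}.
Row-reduce the matrix whose columns are w₁, w₂, w₃, w₄.
The reduction yields 2 nonzero rows, so the rank is 2.
Since rank 2 < 4, the set is linearly dependent.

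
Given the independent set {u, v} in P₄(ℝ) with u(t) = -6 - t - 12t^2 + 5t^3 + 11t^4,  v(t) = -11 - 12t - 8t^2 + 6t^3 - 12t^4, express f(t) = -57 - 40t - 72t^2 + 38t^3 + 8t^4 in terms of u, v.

Identify each element with its coordinate vector in ℝ⁵ via {1, t, …, t^4}.
Write f = α₁u + α₂v and equate components.
Row-reducing the augmented matrix gives the unique coefficients (α₁, α₂) = (4, 3).

f = 4u + 3v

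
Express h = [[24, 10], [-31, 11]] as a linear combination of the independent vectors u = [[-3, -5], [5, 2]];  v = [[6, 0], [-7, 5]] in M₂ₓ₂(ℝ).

h = -2u + 3v

Work in coordinates with respect to the standard basis {E₁₁, E₁₂, E₂₁, E₂₂}.
Solve the system with u, v as columns and h as the right-hand side.
The system has the unique solution (c₁, c₂) = (-2, 3).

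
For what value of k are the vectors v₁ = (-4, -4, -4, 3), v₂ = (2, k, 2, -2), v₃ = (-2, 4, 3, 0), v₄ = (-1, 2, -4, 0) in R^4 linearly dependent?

Place the vectors as rows of a 4×4 matrix; dependence ⇔ determinant zero.
Cofactor expansion gives det = 33*k - 132.
This vanishes exactly when k = 4.

k = 4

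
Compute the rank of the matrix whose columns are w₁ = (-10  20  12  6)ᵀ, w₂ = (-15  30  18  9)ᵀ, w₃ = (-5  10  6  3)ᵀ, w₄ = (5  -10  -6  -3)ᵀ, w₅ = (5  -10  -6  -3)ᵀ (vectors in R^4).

Apply Gaussian elimination to the matrix whose rows are w₁, w₂, w₃, w₄, w₅.
The echelon form has 1 nonzero row, so the rank is 1.
(With 5 elements in a 4-dimensional space the rank is at most 4.)

rank 1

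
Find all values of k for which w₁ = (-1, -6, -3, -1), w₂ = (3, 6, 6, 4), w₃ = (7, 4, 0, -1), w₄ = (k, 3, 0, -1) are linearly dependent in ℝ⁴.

The vectors are dependent exactly when the determinant of the matrix with rows w₁, w₂, w₃, w₄ vanishes.
The determinant works out to 6*k + 3.
This vanishes exactly when k = -1/2.

k = -1/2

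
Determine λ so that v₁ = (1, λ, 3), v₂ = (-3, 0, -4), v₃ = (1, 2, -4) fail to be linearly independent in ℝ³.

λ = -5/8

The vectors are dependent exactly when the determinant of the matrix with rows v₁, v₂, v₃ vanishes.
The determinant works out to -16*λ - 10.
Setting this to zero gives λ = -5/8.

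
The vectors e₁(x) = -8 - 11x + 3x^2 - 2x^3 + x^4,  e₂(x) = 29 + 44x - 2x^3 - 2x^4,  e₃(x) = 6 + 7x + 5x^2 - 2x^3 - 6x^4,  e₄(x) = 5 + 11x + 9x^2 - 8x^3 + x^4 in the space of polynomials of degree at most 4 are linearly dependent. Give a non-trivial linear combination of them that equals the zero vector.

3e₁ + e₂ - e₄ = 0

Take coordinates with respect to {1, x, …, x^4}.
Solve the homogeneous system with e₁, e₂, e₃, e₄ as columns by row-reducing the coefficient matrix.
A generator of the null space is (3, 1, 0, -1).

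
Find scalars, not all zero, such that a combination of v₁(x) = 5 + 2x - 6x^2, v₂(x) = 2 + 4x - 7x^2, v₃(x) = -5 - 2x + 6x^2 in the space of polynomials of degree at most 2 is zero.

v₁ + v₃ = 0

Take coordinates with respect to {1, x, x^2}.
Set up α₁v₁ + … + α₃v₃ = 0 and solve the homogeneous system.
A generator of the null space is (1, 0, 1).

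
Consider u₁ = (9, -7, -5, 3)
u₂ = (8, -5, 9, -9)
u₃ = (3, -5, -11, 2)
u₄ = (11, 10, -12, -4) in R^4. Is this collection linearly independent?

Form the 4×4 matrix with these as columns; its determinant is -19210.
A nonzero determinant means the columns are linearly independent.

linearly independent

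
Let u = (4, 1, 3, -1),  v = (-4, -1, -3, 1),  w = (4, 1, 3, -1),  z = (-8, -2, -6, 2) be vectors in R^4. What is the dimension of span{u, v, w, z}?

Form the matrix with u, v, w, z as columns and reduce.
Exactly 1 pivot survives; hence the rank is 1.

1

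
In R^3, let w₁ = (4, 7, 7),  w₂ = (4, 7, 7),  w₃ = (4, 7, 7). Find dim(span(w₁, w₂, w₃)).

1

Row-reduce the 3×3 matrix with these as rows.
Exactly 1 pivot survives; hence the rank is 1.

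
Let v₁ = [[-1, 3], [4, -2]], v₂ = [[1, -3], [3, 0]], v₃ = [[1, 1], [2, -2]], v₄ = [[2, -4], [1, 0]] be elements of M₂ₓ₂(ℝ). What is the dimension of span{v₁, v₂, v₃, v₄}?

Represent each element by its coordinate vector in ℝ⁴.
Apply Gaussian elimination to the matrix whose rows are v₁, v₂, v₃, v₄.
There are 4 pivot columns, so rank = 4.

dim = 4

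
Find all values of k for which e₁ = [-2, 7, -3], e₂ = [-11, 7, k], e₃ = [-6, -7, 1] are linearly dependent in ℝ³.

Dependence holds iff the 3×3 matrix [e₁ e₂ e₃] is singular.
The determinant works out to -56*k - 294.
Setting this to zero gives k = -21/4.

k = -21/4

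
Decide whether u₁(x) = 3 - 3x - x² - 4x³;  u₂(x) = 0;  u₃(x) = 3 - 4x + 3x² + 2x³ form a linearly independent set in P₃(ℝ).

Take coordinates with respect to the standard basis {1, x, …, x³}.
One of the vectors is the zero vector, so the set is linearly dependent.

linearly dependent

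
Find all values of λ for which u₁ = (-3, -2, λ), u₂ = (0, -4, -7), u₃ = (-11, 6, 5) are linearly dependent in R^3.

Dependence holds iff the 3×3 matrix [u₁ u₂ u₃] is singular.
Cofactor expansion gives det = -44*λ - 220.
Setting this to zero gives λ = -5.

λ = -5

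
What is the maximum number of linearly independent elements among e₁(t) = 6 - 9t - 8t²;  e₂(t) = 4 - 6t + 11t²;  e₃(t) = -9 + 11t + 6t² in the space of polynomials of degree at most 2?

3

Use coordinates relative to {1, t, t²}.
Put the 3×3 matrix [e₁|e₂|e₃] into echelon form.
Exactly 3 pivots survive; hence the rank is 3.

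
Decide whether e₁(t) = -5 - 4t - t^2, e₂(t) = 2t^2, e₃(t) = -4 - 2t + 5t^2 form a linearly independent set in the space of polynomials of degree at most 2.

Write each element as a coordinate vector in ℝ³ using {1, t, t^2}.
The matrix [e₁|e₂|e₃] has determinant 12.
A nonzero determinant means the columns are linearly independent.

linearly independent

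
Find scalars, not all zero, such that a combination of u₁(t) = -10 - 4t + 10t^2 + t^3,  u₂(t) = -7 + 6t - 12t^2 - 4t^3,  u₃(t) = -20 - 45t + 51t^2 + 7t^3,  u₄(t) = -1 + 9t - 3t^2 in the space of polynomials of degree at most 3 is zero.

Take coordinates with respect to {1, t, …, t^3}.
Row-reduce the matrix with u₁, u₂, u₃, u₄ as columns; the null space gives the coefficients.
A generator of the null space is (3, -1, -1, -3).

3u₁ - u₂ - u₃ - 3u₄ = 0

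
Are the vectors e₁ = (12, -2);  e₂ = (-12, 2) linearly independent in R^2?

Row-reduce the matrix whose columns are e₁, e₂.
The reduction yields 1 nonzero row, so the rank is 1.
Since rank 1 < 2, the set is linearly dependent.

linearly dependent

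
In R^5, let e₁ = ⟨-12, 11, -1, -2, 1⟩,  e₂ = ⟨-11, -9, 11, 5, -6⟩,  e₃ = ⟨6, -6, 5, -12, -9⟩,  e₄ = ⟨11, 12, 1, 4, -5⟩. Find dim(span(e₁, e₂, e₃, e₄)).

4

Form the matrix with e₁, e₂, e₃, e₄ as columns and reduce.
There are 4 pivot columns, so rank = 4.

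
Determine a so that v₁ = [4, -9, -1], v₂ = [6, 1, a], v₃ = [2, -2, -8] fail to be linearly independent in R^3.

a = -45

The set is linearly dependent precisely when det[v₁; v₂; v₃] = 0.
Expanding, det = -10*a - 450.
This vanishes exactly when a = -45.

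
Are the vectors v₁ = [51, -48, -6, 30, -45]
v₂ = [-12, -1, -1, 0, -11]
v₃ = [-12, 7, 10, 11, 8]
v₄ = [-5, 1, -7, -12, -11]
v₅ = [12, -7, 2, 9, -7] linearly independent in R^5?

linearly dependent

The matrix [v₁|v₂|v₃|v₄|v₅] has determinant 0.
A zero determinant means the columns are linearly dependent.
Indeed v₁ - 3v₂ + 3v₃ + 3v₄ - 3v₅ = 0.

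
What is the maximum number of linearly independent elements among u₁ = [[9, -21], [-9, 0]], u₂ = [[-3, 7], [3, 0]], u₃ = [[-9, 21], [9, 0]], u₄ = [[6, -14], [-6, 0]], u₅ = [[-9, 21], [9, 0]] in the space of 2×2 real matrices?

Use coordinates relative to {E₁₁, E₁₂, E₂₁, E₂₂}.
Put the 4×5 matrix [u₁|u₂|u₃|u₄|u₅] into echelon form.
Exactly 1 pivot survives; hence the rank is 1.
(With 5 elements in a 4-dimensional space the rank is at most 4.)

1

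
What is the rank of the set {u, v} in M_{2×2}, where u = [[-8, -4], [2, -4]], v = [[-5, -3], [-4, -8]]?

Represent each element by its coordinate vector in ℝ⁴.
Form the matrix with u, v as columns and reduce.
Reduction leaves 2 leading entries, giving rank 2.

2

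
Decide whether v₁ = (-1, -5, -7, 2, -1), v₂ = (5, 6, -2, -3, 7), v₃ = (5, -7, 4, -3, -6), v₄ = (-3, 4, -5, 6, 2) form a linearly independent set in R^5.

linearly independent

Place the vectors as rows of a 4×5 matrix and reduce to echelon form.
The reduction yields 4 nonzero rows, so the rank is 4.
Since rank = 4 (the number of vectors), the set is linearly independent.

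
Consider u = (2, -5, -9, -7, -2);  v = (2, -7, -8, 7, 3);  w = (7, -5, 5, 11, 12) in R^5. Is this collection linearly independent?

linearly independent

Row-reduce the matrix whose columns are u, v, w.
The reduction yields 3 nonzero rows, so the rank is 3.
Since rank = 3 (the number of vectors), the set is linearly independent.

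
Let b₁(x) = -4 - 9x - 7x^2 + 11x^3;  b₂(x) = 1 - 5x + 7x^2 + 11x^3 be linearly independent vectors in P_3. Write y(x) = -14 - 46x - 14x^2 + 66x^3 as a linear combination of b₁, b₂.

Take coordinate vectors relative to {1, x, …, x^3}.
Write y = a₁b₁ + a₂b₂ and equate components.
Back-substitution yields (a₁, a₂) = (4, 2).

y = 4b₁ + 2b₂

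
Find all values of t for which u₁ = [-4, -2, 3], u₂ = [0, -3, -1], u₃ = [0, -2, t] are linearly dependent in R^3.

t = -2/3

Place the vectors as rows of a 3×3 matrix; dependence ⇔ determinant zero.
Expanding, det = 12*t + 8.
This vanishes exactly when t = -2/3.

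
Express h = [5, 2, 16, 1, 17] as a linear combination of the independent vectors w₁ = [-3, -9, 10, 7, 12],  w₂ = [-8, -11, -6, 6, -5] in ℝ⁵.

h = w₁ - w₂

Write h = a₁w₁ + a₂w₂ and equate components.
Row-reducing the augmented matrix gives the unique coefficients (a₁, a₂) = (1, -1).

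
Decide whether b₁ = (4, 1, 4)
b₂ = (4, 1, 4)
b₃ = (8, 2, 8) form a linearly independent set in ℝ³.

Two of the vectors are equal, giving an immediate dependence.

linearly dependent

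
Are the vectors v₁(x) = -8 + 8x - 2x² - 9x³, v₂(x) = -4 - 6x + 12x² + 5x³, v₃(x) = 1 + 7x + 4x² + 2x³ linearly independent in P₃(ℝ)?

linearly independent

Take coordinates with respect to the standard basis {1, x, …, x³}.
Row-reduce the matrix whose columns are v₁, v₂, v₃.
The reduction yields 3 nonzero rows, so the rank is 3.
Since rank = 3 (the number of vectors), the set is linearly independent.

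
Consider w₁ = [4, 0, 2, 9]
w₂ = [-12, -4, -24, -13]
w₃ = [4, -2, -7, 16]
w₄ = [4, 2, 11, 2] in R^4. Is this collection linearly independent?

linearly dependent

The matrix [w₁|w₂|w₃|w₄] has determinant 0.
A zero determinant means the columns are linearly dependent.
Indeed 5w₁ + w₂ - 2w₃ = 0.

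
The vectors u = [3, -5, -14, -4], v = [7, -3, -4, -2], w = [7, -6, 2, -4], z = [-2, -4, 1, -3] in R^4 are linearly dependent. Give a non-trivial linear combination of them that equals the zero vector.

u - 3v + 2w - 2z = 0

Write the vectors as columns of a matrix and find a nonzero vector in its null space.
One solution (up to scaling) is (1, -3, 2, -2).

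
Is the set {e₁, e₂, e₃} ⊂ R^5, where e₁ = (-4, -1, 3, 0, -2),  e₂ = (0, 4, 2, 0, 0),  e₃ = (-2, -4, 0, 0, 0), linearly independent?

linearly independent

Row-reduce the matrix whose columns are e₁, e₂, e₃.
The reduction yields 3 nonzero rows, so the rank is 3.
Since rank = 3 (the number of vectors), the set is linearly independent.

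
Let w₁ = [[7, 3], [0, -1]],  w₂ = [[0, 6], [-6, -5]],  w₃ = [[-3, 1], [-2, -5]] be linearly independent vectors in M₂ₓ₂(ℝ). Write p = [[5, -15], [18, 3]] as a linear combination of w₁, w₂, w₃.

p = 2w₁ - 4w₂ + 3w₃

Take coordinate vectors relative to {E₁₁, E₁₂, E₂₁, E₂₂}.
Write p = a₁w₁ + … + a₃w₃ and equate components.
Row-reducing the augmented matrix gives the unique coefficients (a₁, a₂, a₃) = (2, -4, 3).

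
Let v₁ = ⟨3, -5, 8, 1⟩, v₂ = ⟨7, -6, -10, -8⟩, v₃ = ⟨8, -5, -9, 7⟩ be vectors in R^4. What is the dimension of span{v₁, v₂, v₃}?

dim = 3

Row-reduce the 3×4 matrix with these as rows.
Reduction leaves 3 leading entries, giving rank 3.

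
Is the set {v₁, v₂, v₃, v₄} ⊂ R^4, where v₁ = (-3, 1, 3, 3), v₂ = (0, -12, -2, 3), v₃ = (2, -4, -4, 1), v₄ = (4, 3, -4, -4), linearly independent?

linearly dependent

The matrix [v₁|v₂|v₃|v₄] has determinant 0.
A zero determinant means the columns are linearly dependent.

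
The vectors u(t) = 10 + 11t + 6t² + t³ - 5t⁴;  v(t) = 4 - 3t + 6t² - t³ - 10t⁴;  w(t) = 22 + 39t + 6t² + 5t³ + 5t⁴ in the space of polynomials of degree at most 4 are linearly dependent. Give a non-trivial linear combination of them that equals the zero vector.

3u - 2v - w = 0

Write each element as a vector in ℝ⁵ using {1, t, …, t⁴}.
Solve the homogeneous system with u, v, w as columns by row-reducing the coefficient matrix.
One solution (up to scaling) is (3, -2, -1).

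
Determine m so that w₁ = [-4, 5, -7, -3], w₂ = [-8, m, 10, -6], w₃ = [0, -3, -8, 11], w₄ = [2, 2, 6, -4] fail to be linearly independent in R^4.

m = -38

The set is linearly dependent precisely when det[w₁; w₂; w₃; w₄] = 0.
Cofactor expansion gives det = -66*m - 2508.
Setting this to zero gives m = -38.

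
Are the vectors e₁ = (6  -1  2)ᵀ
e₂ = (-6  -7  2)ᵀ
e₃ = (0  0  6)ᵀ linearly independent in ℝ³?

linearly independent

Row-reduce the matrix whose columns are e₁, e₂, e₃.
The reduction yields 3 nonzero rows, so the rank is 3.
Since rank = 3 (the number of vectors), the set is linearly independent.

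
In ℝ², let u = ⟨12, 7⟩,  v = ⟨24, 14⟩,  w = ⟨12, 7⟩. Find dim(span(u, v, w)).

dim = 1

Put the 2×3 matrix [u|v|w] into echelon form.
The echelon form has 1 nonzero row, so the rank is 1.
(With 3 elements in a 2-dimensional space the rank is at most 2.)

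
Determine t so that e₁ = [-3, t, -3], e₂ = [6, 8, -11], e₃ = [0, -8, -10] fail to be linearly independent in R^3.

t = -54/5

Dependence holds iff the 3×3 matrix [e₁ e₂ e₃] is singular.
The determinant works out to 60*t + 648.
Solving 60*t + 648 = 0 yields t = -54/5.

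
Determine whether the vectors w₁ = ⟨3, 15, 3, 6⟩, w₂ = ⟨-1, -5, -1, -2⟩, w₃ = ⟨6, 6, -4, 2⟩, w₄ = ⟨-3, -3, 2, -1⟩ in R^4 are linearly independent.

linearly dependent

One vector is a scalar multiple of another, so the set is dependent.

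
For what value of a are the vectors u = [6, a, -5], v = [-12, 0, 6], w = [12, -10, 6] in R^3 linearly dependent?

a = 5/3

Place the vectors as rows of a 3×3 matrix; dependence ⇔ determinant zero.
Expanding, det = 144*a - 240.
Setting this to zero gives a = 5/3.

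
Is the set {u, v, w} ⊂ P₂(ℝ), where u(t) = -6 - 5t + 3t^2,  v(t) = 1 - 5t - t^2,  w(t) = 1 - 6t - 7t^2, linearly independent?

linearly independent

Take coordinates with respect to the standard basis {1, t, t^2}.
Place the vectors as rows of a 3×3 matrix and reduce to echelon form.
The reduction yields 3 nonzero rows, so the rank is 3.
Since rank = 3 (the number of vectors), the set is linearly independent.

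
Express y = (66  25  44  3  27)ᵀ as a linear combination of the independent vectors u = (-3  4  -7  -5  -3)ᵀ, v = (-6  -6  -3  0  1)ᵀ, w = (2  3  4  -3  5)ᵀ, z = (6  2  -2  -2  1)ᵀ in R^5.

y = -4u - 4v + 3w + 4z

Write y = α₁u + … + α₄z and equate components.
Row-reducing the augmented matrix gives the unique coefficients (α₁, …, α₄) = (-4, -4, 3, 4).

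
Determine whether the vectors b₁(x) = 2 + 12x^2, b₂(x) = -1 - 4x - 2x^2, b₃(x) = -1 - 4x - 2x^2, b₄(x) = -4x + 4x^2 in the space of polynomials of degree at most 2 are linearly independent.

Write each element as a coordinate vector in ℝ³ using {1, x, x^2}.
There are 4 vectors in a 3-dimensional space, so they cannot be linearly independent.

linearly dependent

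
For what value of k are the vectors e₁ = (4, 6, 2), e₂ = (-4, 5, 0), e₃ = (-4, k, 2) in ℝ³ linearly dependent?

Dependence holds iff the 3×3 matrix [e₁ e₂ e₃] is singular.
Expanding, det = 128 - 8*k.
This vanishes exactly when k = 16.

k = 16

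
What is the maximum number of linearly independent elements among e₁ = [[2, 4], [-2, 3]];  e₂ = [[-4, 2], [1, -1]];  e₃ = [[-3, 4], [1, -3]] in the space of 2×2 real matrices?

3

Pass to coordinate vectors with respect to the basis {E₁₁, E₁₂, E₂₁, E₂₂}.
Form the matrix with e₁, e₂, e₃ as columns and reduce.
Reduction leaves 3 leading entries, giving rank 3.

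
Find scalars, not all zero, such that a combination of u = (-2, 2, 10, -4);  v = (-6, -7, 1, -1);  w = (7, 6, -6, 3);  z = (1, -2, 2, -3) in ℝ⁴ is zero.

Row-reduce the matrix with u, v, w, z as columns; the null space gives the coefficients.
A generator of the null space is (1, 2, 2, 0).

u + 2v + 2w = 0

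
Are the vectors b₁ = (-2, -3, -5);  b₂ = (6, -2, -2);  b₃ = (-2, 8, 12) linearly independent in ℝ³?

Place the vectors as rows of a 3×3 matrix and reduce to echelon form.
The reduction yields 2 nonzero rows, so the rank is 2.
Since rank 2 < 3, the set is linearly dependent.
Indeed 2b₁ + b₂ + b₃ = 0.

linearly dependent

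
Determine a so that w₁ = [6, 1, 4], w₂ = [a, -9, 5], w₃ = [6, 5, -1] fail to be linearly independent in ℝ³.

a = -50/7

Dependence holds iff the 3×3 matrix [w₁ w₂ w₃] is singular.
Expanding, det = 21*a + 150.
Setting this to zero gives a = -50/7.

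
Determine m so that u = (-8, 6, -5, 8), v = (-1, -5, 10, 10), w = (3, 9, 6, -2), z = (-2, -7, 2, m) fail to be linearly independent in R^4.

m = 6

The set is linearly dependent precisely when det[u; v; w; z] = 0.
The determinant works out to 1146*m - 6876.
This vanishes exactly when m = 6.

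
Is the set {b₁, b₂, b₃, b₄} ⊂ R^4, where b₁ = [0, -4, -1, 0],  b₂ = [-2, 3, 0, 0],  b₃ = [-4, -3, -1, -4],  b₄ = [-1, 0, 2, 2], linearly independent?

linearly independent

Form the 4×4 matrix with these as columns; its determinant is -96.
A nonzero determinant means the columns are linearly independent.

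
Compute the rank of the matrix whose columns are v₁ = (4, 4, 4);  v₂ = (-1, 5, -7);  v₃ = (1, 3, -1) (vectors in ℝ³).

2

Row-reduce the 3×3 matrix with these as rows.
There are 2 pivot columns, so rank = 2.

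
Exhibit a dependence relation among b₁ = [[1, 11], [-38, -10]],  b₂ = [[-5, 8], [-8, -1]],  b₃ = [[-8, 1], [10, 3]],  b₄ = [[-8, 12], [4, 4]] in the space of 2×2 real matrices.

Write each element as a vector in ℝ⁴ using {E₁₁, E₁₂, E₂₁, E₂₂}.
Solve the homogeneous system with b₁, b₂, b₃, b₄ as columns by row-reducing the coefficient matrix.
The free variable yields coefficients (1, -3, 1, 1) (any nonzero multiple also works).

b₁ - 3b₂ + b₃ + b₄ = 0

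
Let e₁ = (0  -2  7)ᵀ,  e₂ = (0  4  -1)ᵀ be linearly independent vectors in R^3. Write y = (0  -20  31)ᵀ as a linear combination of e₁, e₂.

Since e₁, e₂ are independent, the coefficients expressing y are uniquely determined by a linear system.
Row-reducing the augmented matrix gives the unique coefficients (c₁, c₂) = (4, -3).

y = 4e₁ - 3e₂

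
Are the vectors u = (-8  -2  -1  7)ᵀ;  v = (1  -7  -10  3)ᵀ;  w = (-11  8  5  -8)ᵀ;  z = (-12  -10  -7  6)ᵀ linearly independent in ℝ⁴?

Row-reduce the matrix whose columns are u, v, w, z.
The reduction yields 4 nonzero rows, so the rank is 4.
Since rank = 4 (the number of vectors), the set is linearly independent.

linearly independent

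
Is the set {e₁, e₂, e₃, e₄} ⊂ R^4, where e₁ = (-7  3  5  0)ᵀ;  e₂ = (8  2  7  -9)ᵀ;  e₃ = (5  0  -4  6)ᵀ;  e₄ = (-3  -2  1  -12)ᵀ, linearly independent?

linearly independent

Row-reduce the matrix whose columns are e₁, e₂, e₃, e₄.
The reduction yields 4 nonzero rows, so the rank is 4.
Since rank = 4 (the number of vectors), the set is linearly independent.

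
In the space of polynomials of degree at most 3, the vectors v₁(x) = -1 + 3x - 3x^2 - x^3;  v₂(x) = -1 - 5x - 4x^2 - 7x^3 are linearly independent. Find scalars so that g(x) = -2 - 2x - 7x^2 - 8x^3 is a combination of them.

Work in coordinates with respect to the standard basis {1, x, …, x^3}.
Since v₁, v₂ are independent, the coefficients expressing g are uniquely determined by a linear system.
The system has the unique solution (α₁, α₂) = (1, 1).

g = v₁ + v₂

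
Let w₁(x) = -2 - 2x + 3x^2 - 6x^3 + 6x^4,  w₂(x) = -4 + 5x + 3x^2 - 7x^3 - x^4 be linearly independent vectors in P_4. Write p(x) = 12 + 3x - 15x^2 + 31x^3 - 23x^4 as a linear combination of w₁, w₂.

Work in coordinates with respect to the standard basis {1, x, …, x^4}.
Set up the augmented matrix [w₁ | w₂ | p] and row-reduce.
The system has the unique solution (a₁, a₂) = (-4, -1).

p = -4w₁ - w₂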